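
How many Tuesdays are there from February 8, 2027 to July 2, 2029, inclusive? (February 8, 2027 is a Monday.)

125

February 8, 2027 is a Monday; the first Tuesday on or after it is February 9, 2027 (1 day later).
From February 9, 2027 to July 2, 2029: 325 + 366 + 183 = 874 days (rest of 2027, 2028, to July 2, 2029 in 2029).
874 ÷ 7 = 124 full weeks with remainder 6, so 124 more Tuesdays after the first → 125.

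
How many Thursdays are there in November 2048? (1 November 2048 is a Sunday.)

4

1 November 2048 is a Sunday; the first Thursday on or after it is 5 November 2048 (4 days later).
From 5 November 2048 to 30 November 2048 is 30 − 5 = 25 days.
25 ÷ 7 = 3 full weeks with remainder 4, so 3 more Thursdays after the first → 4.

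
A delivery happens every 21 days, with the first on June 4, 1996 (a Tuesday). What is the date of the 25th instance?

October 21, 1997

The 25th occurrence is 24 intervals after the first: 24 × 21 = 504 days after June 4, 1996.
June has 30 days — 26 days to the end of June leaves 478.
From end of June to end of 1996 is 184 days (294 left).
January has 31 days (263 left).
February has 28 days (235 left).
March has 31 days (204 left).
April has 30 days (174 left).
May has 31 days (143 left).
June has 30 days (113 left).
July has 31 days (82 left).
August has 31 days (51 left).
September has 30 days (21 left).
21 days into October → October 21, 1997.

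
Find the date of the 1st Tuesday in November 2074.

The first Tuesday of November 2074 is November 6.

November 6, 2074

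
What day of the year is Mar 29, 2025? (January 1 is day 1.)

Days in months before Mar: 31 + 28 = 59.
Plus 29 days into Mar → day 88.

88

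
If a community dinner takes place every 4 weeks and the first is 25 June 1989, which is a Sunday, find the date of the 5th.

The 5th occurrence is 4 intervals after the first: 4 × 28 = 112 days after 25 June 1989.
June has 30 days — 5 days to the end of June leaves 107.
July has 31 days (76 left).
August has 31 days (45 left).
September has 30 days (15 left).
15 days into October → 15 October 1989.

15 October 1989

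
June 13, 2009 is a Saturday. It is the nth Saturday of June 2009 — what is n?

2nd

Day 13 falls in week ⌈13/7⌉ of the month.
Days 1–7 hold the 1st Saturday, 8–14 the 2nd, 15–21 the 3rd, 22–28 the 4th, 29–31 the 5th.
13 is in the range for the 2nd.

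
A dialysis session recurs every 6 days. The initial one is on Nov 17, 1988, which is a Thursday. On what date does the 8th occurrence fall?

Dec 29, 1988

The 8th occurrence is 7 intervals after the first: 7 × 6 = 42 days after Nov 17, 1988.
Nov has 30 days — 13 days to the end of Nov leaves 29.
29 days into Dec → Dec 29, 1988.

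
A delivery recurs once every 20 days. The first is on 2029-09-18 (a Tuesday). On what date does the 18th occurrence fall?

The 18th occurrence is 17 intervals after the first: 17 × 20 = 340 days after 2029-09-18.
September has 30 days — 12 days to the end of September leaves 328.
October has 31 days (297 left).
November has 30 days (267 left).
December has 31 days (236 left).
January has 31 days (205 left).
February has 28 days (177 left).
March has 31 days (146 left).
April has 30 days (116 left).
May has 31 days (85 left).
June has 30 days (55 left).
July has 31 days (24 left).
24 days into August → 2030-08-24.

2030-08-24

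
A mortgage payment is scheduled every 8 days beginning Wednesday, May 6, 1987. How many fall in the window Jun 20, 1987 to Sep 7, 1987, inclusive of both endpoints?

10

Occurrences land 8·i days after May 6, 1987 for i = 0, 1, 2, …
Jun 20, 1987 is 45 days after the start; 45 ÷ 8 = 5 remainder 5; since the remainder is 5, round up to i = 6. First occurrence in the window: #7 on Jun 23, 1987 (6×8 = 48 days in).
Sep 7, 1987 is 124 days after the start; 124 ÷ 8 = 15 remainder 4. Last occurrence in the window: #16 on Sep 3, 1987.
Occurrences #7 through #16: 10 in total.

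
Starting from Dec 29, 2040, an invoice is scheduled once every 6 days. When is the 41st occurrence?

Aug 26, 2041

The 41st occurrence is 40 intervals after the first: 40 × 6 = 240 days after Dec 29, 2040.
Dec has 31 days — 2 days to the end of Dec leaves 238.
Jan has 31 days (207 left).
Feb has 28 days (179 left).
Mar has 31 days (148 left).
Apr has 30 days (118 left).
May has 31 days (87 left).
Jun has 30 days (57 left).
Jul has 31 days (26 left).
26 days into Aug → Aug 26, 2041.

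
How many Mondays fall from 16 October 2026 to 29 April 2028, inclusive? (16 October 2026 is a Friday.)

80

16 October 2026 is a Friday; the first Monday on or after it is 19 October 2026 (3 days later).
From 19 October 2026 to 29 April 2028: 73 + 365 + 120 = 558 days (rest of 2026, 2027, to 29 April 2028 in 2028).
558 ÷ 7 = 79 full weeks with remainder 5, so 79 more Mondays after the first → 80.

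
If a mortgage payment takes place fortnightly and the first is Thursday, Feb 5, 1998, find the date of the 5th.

Apr 2, 1998

The 5th occurrence is 4 intervals after the first: 4 × 14 = 56 days after Feb 5, 1998.
Feb has 28 days — 23 days to the end of Feb leaves 33.
Mar has 31 days (2 left).
2 days into Apr → Apr 2, 1998.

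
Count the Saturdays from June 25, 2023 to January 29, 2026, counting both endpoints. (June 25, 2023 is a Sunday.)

June 25, 2023 is a Sunday; the first Saturday on or after it is July 1, 2023 (6 days later).
From July 1, 2023 to January 29, 2026: 183 + 366 + 365 + 29 = 943 days (rest of 2023, 2024, 2025, to January 29, 2026 in 2026).
943 ÷ 7 = 134 full weeks with remainder 5, so 134 more Saturdays after the first → 135.

135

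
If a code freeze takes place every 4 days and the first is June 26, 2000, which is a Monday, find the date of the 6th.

The 6th occurrence is 5 intervals after the first: 5 × 4 = 20 days after June 26, 2000.
June has 30 days — 4 days to the end of June leaves 16.
16 days into July → July 16, 2000.

July 16, 2000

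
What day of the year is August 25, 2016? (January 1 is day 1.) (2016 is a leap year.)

238

Days in months before August: 31 + 29 + 31 + 30 + 31 + 30 + 31 = 213.
Plus 25 days into August → day 238.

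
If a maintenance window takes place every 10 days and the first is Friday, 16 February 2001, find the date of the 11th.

27 May 2001

The 11th occurrence is 10 intervals after the first: 10 × 10 = 100 days after 16 February 2001.
February has 28 days — 12 days to the end of February leaves 88.
March has 31 days (57 left).
April has 30 days (27 left).
27 days into May → 27 May 2001.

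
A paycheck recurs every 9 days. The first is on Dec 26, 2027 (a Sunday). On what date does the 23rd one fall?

Jul 11, 2028

The 23rd occurrence is 22 intervals after the first: 22 × 9 = 198 days after Dec 26, 2027.
Dec has 31 days — 5 days to the end of Dec leaves 193.
Jan has 31 days (162 left).
Feb has 29 days (133 left).
Mar has 31 days (102 left).
Apr has 30 days (72 left).
May has 31 days (41 left).
Jun has 30 days (11 left).
11 days into Jul → Jul 11, 2028.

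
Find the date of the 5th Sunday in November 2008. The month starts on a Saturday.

30 November 2008

November 2008 begins on a Saturday, so the first Sunday is November 2 (1 day later).
The 5th Sunday is 4 weeks later: 2 + 28 = 30.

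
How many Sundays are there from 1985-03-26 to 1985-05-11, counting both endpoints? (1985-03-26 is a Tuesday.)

1985-03-26 is a Tuesday; the first Sunday on or after it is 1985-03-31 (5 days later).
From 1985-03-31 to 1985-05-11: 0 + 30 + 11 = 41 days (rest of March, April, May).
41 ÷ 7 = 5 full weeks with remainder 6, so 5 more Sundays after the first → 6.

6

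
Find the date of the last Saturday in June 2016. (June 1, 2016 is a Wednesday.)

June 25, 2016

June 2016 begins on a Wednesday, so the first Saturday is June 4 (3 days later).
June 2016 has 30 days. Adding weeks: 4, 11, 18, 25 — the last one ≤ 30 is the 25th.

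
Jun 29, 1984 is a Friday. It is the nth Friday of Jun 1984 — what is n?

Day 29 falls in week ⌈29/7⌉ of the month.
Days 1–7 hold the 1st Friday, 8–14 the 2nd, 15–21 the 3rd, 22–28 the 4th, 29–31 the 5th.
29 is in the range for the 5th.

5th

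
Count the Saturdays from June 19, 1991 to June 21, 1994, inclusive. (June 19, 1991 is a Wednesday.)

157

June 19, 1991 is a Wednesday; the first Saturday on or after it is June 22, 1991 (3 days later).
From June 22, 1991 to June 21, 1994: 192 + 366 + 365 + 172 = 1095 days (rest of 1991, 1992, 1993, to June 21, 1994 in 1994).
1095 ÷ 7 = 156 full weeks with remainder 3, so 156 more Saturdays after the first → 157.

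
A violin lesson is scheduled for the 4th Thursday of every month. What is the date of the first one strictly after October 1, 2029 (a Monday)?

October 25, 2029

October 2029 starts on a Monday; its first Thursday is the 4th, so the 4th Thursday is the 25th — October 25, 2029.
October 25, 2029 is after October 1, 2029, so that is the next one.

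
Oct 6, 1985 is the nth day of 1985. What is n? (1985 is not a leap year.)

Days in months before Oct: 31 + 28 + 31 + 30 + 31 + 30 + 31 + 31 + 30 = 273.
Plus 6 days into Oct → day 279.

279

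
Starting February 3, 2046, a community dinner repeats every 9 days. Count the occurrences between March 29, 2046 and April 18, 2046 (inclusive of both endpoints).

Occurrences land 9·i days after February 3, 2046 for i = 0, 1, 2, …
March 29, 2046 is 54 days after the start; 54 ÷ 9 = 6 remainder 0. First occurrence in the window: #7 on March 29, 2046 (6×9 = 54 days in).
April 18, 2046 is 74 days after the start; 74 ÷ 9 = 8 remainder 2. Last occurrence in the window: #9 on April 16, 2046.
Occurrences #7 through #9: 3 in total.

3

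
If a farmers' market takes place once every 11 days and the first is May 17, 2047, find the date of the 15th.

The 15th occurrence is 14 intervals after the first: 14 × 11 = 154 days after May 17, 2047.
May has 31 days — 14 days to the end of May leaves 140.
Jun has 30 days (110 left).
Jul has 31 days (79 left).
Aug has 31 days (48 left).
Sep has 30 days (18 left).
18 days into Oct → Oct 18, 2047.

Oct 18, 2047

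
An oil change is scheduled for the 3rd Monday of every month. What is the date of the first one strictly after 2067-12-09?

December 2067 starts on a Thursday; its first Monday is the 5th, so the 3rd Monday is the 19th — 2067-12-19.
2067-12-19 is after 2067-12-09, so that is the next one.

2067-12-19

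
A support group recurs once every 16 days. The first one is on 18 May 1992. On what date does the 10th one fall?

9 October 1992

The 10th occurrence is 9 intervals after the first: 9 × 16 = 144 days after 18 May 1992.
May has 31 days — 13 days to the end of May leaves 131.
June has 30 days (101 left).
July has 31 days (70 left).
August has 31 days (39 left).
September has 30 days (9 left).
9 days into October → 9 October 1992.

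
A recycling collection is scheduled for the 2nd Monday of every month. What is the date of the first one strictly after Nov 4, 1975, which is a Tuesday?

Nov 1975 starts on a Saturday; its first Monday is the 3rd, so the 2nd Monday is the 10th — Nov 10, 1975.
Nov 10, 1975 is after Nov 4, 1975, so that is the next one.

Nov 10, 1975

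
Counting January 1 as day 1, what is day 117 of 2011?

27 April 2011

January has 31 days (117 − 31 = 86 remain).
February has 28 days (86 − 28 = 58 remain).
March has 31 days (58 − 31 = 27 remain).
27 into April → April 27.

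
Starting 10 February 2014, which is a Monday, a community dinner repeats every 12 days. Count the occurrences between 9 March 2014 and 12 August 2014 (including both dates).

Occurrences land 12·i days after 10 February 2014 for i = 0, 1, 2, …
9 March 2014 is 27 days after the start; 27 ÷ 12 = 2 remainder 3; since the remainder is 3, round up to i = 3. First occurrence in the window: #4 on 18 March 2014 (3×12 = 36 days in).
12 August 2014 is 183 days after the start; 183 ÷ 12 = 15 remainder 3. Last occurrence in the window: #16 on 9 August 2014.
Occurrences #4 through #16: 13 in total.

13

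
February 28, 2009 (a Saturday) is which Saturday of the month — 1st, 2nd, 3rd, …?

4th

Day 28 falls in week ⌈28/7⌉ of the month.
Days 1–7 hold the 1st Saturday, 8–14 the 2nd, 15–21 the 3rd, 22–28 the 4th, 29–31 the 5th.
28 is in the range for the 4th.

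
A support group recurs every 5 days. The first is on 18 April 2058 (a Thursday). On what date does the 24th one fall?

The 24th occurrence is 23 intervals after the first: 23 × 5 = 115 days after 18 April 2058.
April has 30 days — 12 days to the end of April leaves 103.
May has 31 days (72 left).
June has 30 days (42 left).
July has 31 days (11 left).
11 days into August → 11 August 2058.

11 August 2058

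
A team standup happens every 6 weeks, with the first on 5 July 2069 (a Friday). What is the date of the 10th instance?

The 10th occurrence is 9 intervals after the first: 9 × 42 = 378 days after 5 July 2069.
July has 31 days — 26 days to the end of July leaves 352.
August has 31 days (321 left).
September has 30 days (291 left).
October has 31 days (260 left).
November has 30 days (230 left).
December has 31 days (199 left).
January has 31 days (168 left).
February has 28 days (140 left).
March has 31 days (109 left).
April has 30 days (79 left).
May has 31 days (48 left).
June has 30 days (18 left).
18 days into July → 18 July 2070.

18 July 2070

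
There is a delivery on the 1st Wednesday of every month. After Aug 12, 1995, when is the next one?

Aug 1995 starts on a Tuesday, so its 1st Wednesday is Aug 2, 1995 (1 day in).
That is not after Aug 12, 1995, so look at Sep 1995.
Sep 1995 starts on a Friday, so its 1st Wednesday is Sep 6, 1995 (5 days in).

Sep 6, 1995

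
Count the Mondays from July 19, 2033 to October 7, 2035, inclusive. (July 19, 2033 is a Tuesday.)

115

July 19, 2033 is a Tuesday; the first Monday on or after it is July 25, 2033 (6 days later).
From July 25, 2033 to October 7, 2035: 159 + 365 + 280 = 804 days (rest of 2033, 2034, to October 7, 2035 in 2035).
804 ÷ 7 = 114 full weeks with remainder 6, so 114 more Mondays after the first → 115.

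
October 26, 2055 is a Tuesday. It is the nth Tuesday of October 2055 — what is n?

4th

Day 26 falls in week ⌈26/7⌉ of the month.
Days 1–7 hold the 1st Tuesday, 8–14 the 2nd, 15–21 the 3rd, 22–28 the 4th, 29–31 the 5th.
26 is in the range for the 4th.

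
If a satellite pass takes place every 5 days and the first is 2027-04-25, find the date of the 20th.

The 20th occurrence is 19 intervals after the first: 19 × 5 = 95 days after 2027-04-25.
April has 30 days — 5 days to the end of April leaves 90.
May has 31 days (59 left).
June has 30 days (29 left).
29 days into July → 2027-07-29.

2027-07-29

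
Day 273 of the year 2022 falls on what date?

Jan has 31 days (273 − 31 = 242 remain).
Feb has 28 days (242 − 28 = 214 remain).
Mar has 31 days (214 − 31 = 183 remain).
Apr has 30 days (183 − 30 = 153 remain).
May has 31 days (153 − 31 = 122 remain).
Jun has 30 days (122 − 30 = 92 remain).
Jul has 31 days (92 − 31 = 61 remain).
Aug has 31 days (61 − 31 = 30 remain).
30 into Sep → Sep 30.

Sep 30, 2022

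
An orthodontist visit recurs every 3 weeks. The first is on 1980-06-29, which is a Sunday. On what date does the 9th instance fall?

1980-12-14

The 9th occurrence is 8 intervals after the first: 8 × 21 = 168 days after 1980-06-29.
June has 30 days — 1 day to the end of June leaves 167.
July has 31 days (136 left).
August has 31 days (105 left).
September has 30 days (75 left).
October has 31 days (44 left).
November has 30 days (14 left).
14 days into December → 1980-12-14.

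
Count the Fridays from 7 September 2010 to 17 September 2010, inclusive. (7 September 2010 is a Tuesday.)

7 September 2010 is a Tuesday; the first Friday on or after it is 10 September 2010 (3 days later).
From 10 September 2010 to 17 September 2010 is 17 − 10 = 7 days.
7 ÷ 7 = 1 full weeks with remainder 0, so 1 more Fridays after the first → 2.

2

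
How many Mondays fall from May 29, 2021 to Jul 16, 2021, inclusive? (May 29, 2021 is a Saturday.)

May 29, 2021 is a Saturday; the first Monday on or after it is May 31, 2021 (2 days later).
From May 31, 2021 to Jul 16, 2021: 0 + 30 + 16 = 46 days (rest of May, Jun, Jul).
46 ÷ 7 = 6 full weeks with remainder 4, so 6 more Mondays after the first → 7.

7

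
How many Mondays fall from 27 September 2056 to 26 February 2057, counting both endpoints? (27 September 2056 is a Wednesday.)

27 September 2056 is a Wednesday; the first Monday on or after it is 2 October 2056 (5 days later).
From 2 October 2056 to 26 February 2057: 29 + 30 + 31 + 31 + 26 = 147 days (rest of October, November, December, January, February).
147 ÷ 7 = 21 full weeks with remainder 0, so 21 more Mondays after the first → 22.

22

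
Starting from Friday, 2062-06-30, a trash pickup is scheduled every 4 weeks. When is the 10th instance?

The 10th occurrence is 9 intervals after the first: 9 × 28 = 252 days after 2062-06-30.
June has 30 days — 0 days to the end of June leaves 252.
July has 31 days (221 left).
August has 31 days (190 left).
September has 30 days (160 left).
October has 31 days (129 left).
November has 30 days (99 left).
December has 31 days (68 left).
January has 31 days (37 left).
February has 28 days (9 left).
9 days into March → 2063-03-09.

2063-03-09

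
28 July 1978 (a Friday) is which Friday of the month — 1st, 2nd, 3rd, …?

Day 28 falls in week ⌈28/7⌉ of the month.
Days 1–7 hold the 1st Friday, 8–14 the 2nd, 15–21 the 3rd, 22–28 the 4th, 29–31 the 5th.
28 is in the range for the 4th.

4th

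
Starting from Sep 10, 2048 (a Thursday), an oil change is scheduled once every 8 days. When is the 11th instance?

Nov 29, 2048

The 11th occurrence is 10 intervals after the first: 10 × 8 = 80 days after Sep 10, 2048.
Sep has 30 days — 20 days to the end of Sep leaves 60.
Oct has 31 days (29 left).
29 days into Nov → Nov 29, 2048.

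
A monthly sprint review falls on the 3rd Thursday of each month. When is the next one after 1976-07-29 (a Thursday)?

July 1976 starts on a Thursday; its first Thursday is the 1st, so the 3rd Thursday is the 15th — 1976-07-15.
That is not after 1976-07-29, so look at August 1976.
August 1976 starts on a Sunday; its first Thursday is the 5th, so the 3rd Thursday is the 19th — 1976-08-19.

1976-08-19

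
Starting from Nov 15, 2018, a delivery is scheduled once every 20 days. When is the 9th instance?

The 9th occurrence is 8 intervals after the first: 8 × 20 = 160 days after Nov 15, 2018.
Nov has 30 days — 15 days to the end of Nov leaves 145.
Dec has 31 days (114 left).
Jan has 31 days (83 left).
Feb has 28 days (55 left).
Mar has 31 days (24 left).
24 days into Apr → Apr 24, 2019.

Apr 24, 2019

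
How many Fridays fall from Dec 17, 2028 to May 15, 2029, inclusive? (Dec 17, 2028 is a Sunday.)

21

Dec 17, 2028 is a Sunday; the first Friday on or after it is Dec 22, 2028 (5 days later).
From Dec 22, 2028 to May 15, 2029: 9 + 31 + 28 + 31 + 30 + 15 = 144 days (rest of Dec, Jan, Feb, Mar, Apr, May).
144 ÷ 7 = 20 full weeks with remainder 4, so 20 more Fridays after the first → 21.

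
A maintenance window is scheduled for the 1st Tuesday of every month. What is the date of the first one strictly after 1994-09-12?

1994-10-04

September 1994 starts on a Thursday, so its 1st Tuesday is 1994-09-06 (5 days in).
That is not after 1994-09-12, so look at October 1994.
October 1994 starts on a Saturday, so its 1st Tuesday is 1994-10-04 (3 days in).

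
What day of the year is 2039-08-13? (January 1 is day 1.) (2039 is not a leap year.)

225

Days in months before August: 31 + 28 + 31 + 30 + 31 + 30 + 31 = 212.
Plus 13 days into August → day 225.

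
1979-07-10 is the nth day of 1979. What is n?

191

Days in months before July: 31 + 28 + 31 + 30 + 31 + 30 = 181.
Plus 10 days into July → day 191.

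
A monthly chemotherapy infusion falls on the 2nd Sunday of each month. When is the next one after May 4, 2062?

May 14, 2062

May 2062 starts on a Monday; its first Sunday is the 7th, so the 2nd Sunday is the 14th — May 14, 2062.
May 14, 2062 is after May 4, 2062, so that is the next one.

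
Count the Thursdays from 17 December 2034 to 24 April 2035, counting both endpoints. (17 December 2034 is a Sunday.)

17 December 2034 is a Sunday; the first Thursday on or after it is 21 December 2034 (4 days later).
From 21 December 2034 to 24 April 2035: 10 + 31 + 28 + 31 + 24 = 124 days (rest of December, January, February, March, April).
124 ÷ 7 = 17 full weeks with remainder 5, so 17 more Thursdays after the first → 18.

18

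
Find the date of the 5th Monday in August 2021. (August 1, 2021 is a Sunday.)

30 August 2021

August 2021 begins on a Sunday, so the first Monday is August 2 (1 day later).
The 5th Monday is 4 weeks later: 2 + 28 = 30.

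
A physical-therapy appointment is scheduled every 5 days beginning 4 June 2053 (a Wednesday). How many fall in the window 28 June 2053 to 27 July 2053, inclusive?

6

Occurrences land 5·i days after 4 June 2053 for i = 0, 1, 2, …
28 June 2053 is 24 days after the start; 24 ÷ 5 = 4 remainder 4; since the remainder is 4, round up to i = 5. First occurrence in the window: #6 on 29 June 2053 (5×5 = 25 days in).
27 July 2053 is 53 days after the start; 53 ÷ 5 = 10 remainder 3. Last occurrence in the window: #11 on 24 July 2053.
Occurrences #6 through #11: 6 in total.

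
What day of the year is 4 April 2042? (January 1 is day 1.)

Days in months before April: 31 + 28 + 31 = 90.
Plus 4 days into April → day 94.

94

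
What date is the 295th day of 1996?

January has 31 days (295 − 31 = 264 remain).
February has 29 days (264 − 29 = 235 remain).
March has 31 days (235 − 31 = 204 remain).
April has 30 days (204 − 30 = 174 remain).
May has 31 days (174 − 31 = 143 remain).
June has 30 days (143 − 30 = 113 remain).
July has 31 days (113 − 31 = 82 remain).
August has 31 days (82 − 31 = 51 remain).
September has 30 days (51 − 30 = 21 remain).
21 into October → October 21.

21 October 1996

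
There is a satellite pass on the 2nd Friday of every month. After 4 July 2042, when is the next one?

July 2042 starts on a Tuesday; its first Friday is the 4th, so the 2nd Friday is the 11th — 11 July 2042.
11 July 2042 is after 4 July 2042, so that is the next one.

11 July 2042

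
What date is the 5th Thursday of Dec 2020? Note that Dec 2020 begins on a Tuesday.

Dec 2020 begins on a Tuesday, so the first Thursday is Dec 3 (2 days later).
The 5th Thursday is 4 weeks later: 3 + 28 = 31.

Dec 31, 2020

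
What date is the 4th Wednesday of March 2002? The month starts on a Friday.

March 2002 begins on a Friday, so the first Wednesday is March 6 (5 days later).
The 4th Wednesday is 3 weeks later: 6 + 21 = 27.

March 27, 2002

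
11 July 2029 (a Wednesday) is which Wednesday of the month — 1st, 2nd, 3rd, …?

Day 11 falls in week ⌈11/7⌉ of the month.
Days 1–7 hold the 1st Wednesday, 8–14 the 2nd, 15–21 the 3rd, 22–28 the 4th, 29–31 the 5th.
11 is in the range for the 2nd.

2nd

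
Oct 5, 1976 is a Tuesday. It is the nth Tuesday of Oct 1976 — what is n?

Day 5 falls in week ⌈5/7⌉ of the month.
Days 1–7 hold the 1st Tuesday, 8–14 the 2nd, 15–21 the 3rd, 22–28 the 4th, 29–31 the 5th.
5 is in the range for the 1st.

1st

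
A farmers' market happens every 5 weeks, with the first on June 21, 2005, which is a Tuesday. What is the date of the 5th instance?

The 5th occurrence is 4 intervals after the first: 4 × 35 = 140 days after June 21, 2005.
June has 30 days — 9 days to the end of June leaves 131.
July has 31 days (100 left).
August has 31 days (69 left).
September has 30 days (39 left).
October has 31 days (8 left).
8 days into November → November 8, 2005.

November 8, 2005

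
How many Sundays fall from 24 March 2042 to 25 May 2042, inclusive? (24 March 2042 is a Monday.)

24 March 2042 is a Monday; the first Sunday on or after it is 30 March 2042 (6 days later).
From 30 March 2042 to 25 May 2042: 1 + 30 + 25 = 56 days (rest of March, April, May).
56 ÷ 7 = 8 full weeks with remainder 0, so 8 more Sundays after the first → 9.

9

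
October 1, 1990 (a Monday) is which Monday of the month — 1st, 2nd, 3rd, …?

Day 1 falls in week ⌈1/7⌉ of the month.
Days 1–7 hold the 1st Monday, 8–14 the 2nd, 15–21 the 3rd, 22–28 the 4th, 29–31 the 5th.
1 is in the range for the 1st.

1st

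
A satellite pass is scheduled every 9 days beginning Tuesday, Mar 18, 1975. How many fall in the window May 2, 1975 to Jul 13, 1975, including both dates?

9

Occurrences land 9·i days after Mar 18, 1975 for i = 0, 1, 2, …
May 2, 1975 is 45 days after the start; 45 ÷ 9 = 5 remainder 0. First occurrence in the window: #6 on May 2, 1975 (5×9 = 45 days in).
Jul 13, 1975 is 117 days after the start; 117 ÷ 9 = 13 remainder 0. Last occurrence in the window: #14 on Jul 13, 1975.
Occurrences #6 through #14: 9 in total.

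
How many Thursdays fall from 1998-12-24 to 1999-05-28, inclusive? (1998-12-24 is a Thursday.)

23

1998-12-24 is a Thursday; the first Thursday on or after it is 1998-12-24.
From 1998-12-24 to 1999-05-28: 7 + 31 + 28 + 31 + 30 + 28 = 155 days (rest of December, January, February, March, April, May).
155 ÷ 7 = 22 full weeks with remainder 1, so 22 more Thursdays after the first → 23.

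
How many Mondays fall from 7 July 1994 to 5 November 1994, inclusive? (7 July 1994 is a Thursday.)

7 July 1994 is a Thursday; the first Monday on or after it is 11 July 1994 (4 days later).
From 11 July 1994 to 5 November 1994: 20 + 31 + 30 + 31 + 5 = 117 days (rest of July, August, September, October, November).
117 ÷ 7 = 16 full weeks with remainder 5, so 16 more Mondays after the first → 17.

17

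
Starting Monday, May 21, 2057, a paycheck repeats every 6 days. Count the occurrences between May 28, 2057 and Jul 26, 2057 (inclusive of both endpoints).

10

Occurrences land 6·i days after May 21, 2057 for i = 0, 1, 2, …
May 28, 2057 is 7 days after the start; 7 ÷ 6 = 1 remainder 1; since the remainder is 1, round up to i = 2. First occurrence in the window: #3 on Jun 2, 2057 (2×6 = 12 days in).
Jul 26, 2057 is 66 days after the start; 66 ÷ 6 = 11 remainder 0. Last occurrence in the window: #12 on Jul 26, 2057.
Occurrences #3 through #12: 10 in total.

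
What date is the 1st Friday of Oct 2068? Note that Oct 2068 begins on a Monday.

Oct 5, 2068

Oct 2068 begins on a Monday, so the first Friday is Oct 5 (4 days later).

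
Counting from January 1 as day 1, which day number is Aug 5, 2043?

Days in months before Aug: 31 + 28 + 31 + 30 + 31 + 30 + 31 = 212.
Plus 5 days into Aug → day 217.

217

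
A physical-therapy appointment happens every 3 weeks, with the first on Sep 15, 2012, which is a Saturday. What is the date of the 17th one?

The 17th occurrence is 16 intervals after the first: 16 × 21 = 336 days after Sep 15, 2012.
Sep has 30 days — 15 days to the end of Sep leaves 321.
Oct has 31 days (290 left).
Nov has 30 days (260 left).
Dec has 31 days (229 left).
Jan has 31 days (198 left).
Feb has 28 days (170 left).
Mar has 31 days (139 left).
Apr has 30 days (109 left).
May has 31 days (78 left).
Jun has 30 days (48 left).
Jul has 31 days (17 left).
17 days into Aug → Aug 17, 2013.

Aug 17, 2013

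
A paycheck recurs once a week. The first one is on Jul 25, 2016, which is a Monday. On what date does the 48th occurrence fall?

The 48th occurrence is 47 intervals after the first: 47 × 7 = 329 days after Jul 25, 2016.
Jul has 31 days — 6 days to the end of Jul leaves 323.
Aug has 31 days (292 left).
Sep has 30 days (262 left).
Oct has 31 days (231 left).
Nov has 30 days (201 left).
Dec has 31 days (170 left).
Jan has 31 days (139 left).
Feb has 28 days (111 left).
Mar has 31 days (80 left).
Apr has 30 days (50 left).
May has 31 days (19 left).
19 days into Jun → Jun 19, 2017.

Jun 19, 2017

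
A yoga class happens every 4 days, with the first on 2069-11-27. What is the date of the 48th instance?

The 48th occurrence is 47 intervals after the first: 47 × 4 = 188 days after 2069-11-27.
November has 30 days — 3 days to the end of November leaves 185.
December has 31 days (154 left).
January has 31 days (123 left).
February has 28 days (95 left).
March has 31 days (64 left).
April has 30 days (34 left).
May has 31 days (3 left).
3 days into June → 2070-06-03.

2070-06-03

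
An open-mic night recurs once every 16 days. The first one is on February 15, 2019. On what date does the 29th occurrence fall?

The 29th occurrence is 28 intervals after the first: 28 × 16 = 448 days after February 15, 2019.
February has 28 days — 13 days to the end of February leaves 435.
From end of February to end of 2019 is 306 days (129 left).
January has 31 days (98 left).
February has 29 days (69 left).
March has 31 days (38 left).
April has 30 days (8 left).
8 days into May → May 8, 2020.

May 8, 2020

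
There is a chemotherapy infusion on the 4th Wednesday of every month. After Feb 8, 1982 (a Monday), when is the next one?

Feb 1982 starts on a Monday; its first Wednesday is the 3rd, so the 4th Wednesday is the 24th — Feb 24, 1982.
Feb 24, 1982 is after Feb 8, 1982, so that is the next one.

Feb 24, 1982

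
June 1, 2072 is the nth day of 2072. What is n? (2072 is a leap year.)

153

Days in months before June: 31 + 29 + 31 + 30 + 31 = 152.
Plus 1 day into June → day 153.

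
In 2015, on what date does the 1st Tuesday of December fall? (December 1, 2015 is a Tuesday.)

December 1, 2015

December 2015 begins on a Tuesday, so the first Tuesday is December 1.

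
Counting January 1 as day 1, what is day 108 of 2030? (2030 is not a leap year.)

18 April 2030

January has 31 days (108 − 31 = 77 remain).
February has 28 days (77 − 28 = 49 remain).
March has 31 days (49 − 31 = 18 remain).
18 into April → April 18.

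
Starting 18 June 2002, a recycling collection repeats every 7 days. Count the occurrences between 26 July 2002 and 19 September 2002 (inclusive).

Occurrences land 7·i days after 18 June 2002 for i = 0, 1, 2, …
26 July 2002 is 38 days after the start; 38 ÷ 7 = 5 remainder 3; since the remainder is 3, round up to i = 6. First occurrence in the window: #7 on 30 July 2002 (6×7 = 42 days in).
19 September 2002 is 93 days after the start; 93 ÷ 7 = 13 remainder 2. Last occurrence in the window: #14 on 17 September 2002.
Occurrences #7 through #14: 8 in total.

8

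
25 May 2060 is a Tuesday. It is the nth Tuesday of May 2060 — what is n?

4th

Day 25 falls in week ⌈25/7⌉ of the month.
Days 1–7 hold the 1st Tuesday, 8–14 the 2nd, 15–21 the 3rd, 22–28 the 4th, 29–31 the 5th.
25 is in the range for the 4th.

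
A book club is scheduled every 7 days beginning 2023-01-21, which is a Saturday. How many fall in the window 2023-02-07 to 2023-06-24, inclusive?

Occurrences land 7·i days after 2023-01-21 for i = 0, 1, 2, …
2023-02-07 is 17 days after the start; 17 ÷ 7 = 2 remainder 3; since the remainder is 3, round up to i = 3. First occurrence in the window: #4 on 2023-02-11 (3×7 = 21 days in).
2023-06-24 is 154 days after the start; 154 ÷ 7 = 22 remainder 0. Last occurrence in the window: #23 on 2023-06-24.
Occurrences #4 through #23: 20 in total.

20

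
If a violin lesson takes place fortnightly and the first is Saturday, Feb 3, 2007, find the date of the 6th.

The 6th occurrence is 5 intervals after the first: 5 × 14 = 70 days after Feb 3, 2007.
Feb has 28 days — 25 days to the end of Feb leaves 45.
Mar has 31 days (14 left).
14 days into Apr → Apr 14, 2007.

Apr 14, 2007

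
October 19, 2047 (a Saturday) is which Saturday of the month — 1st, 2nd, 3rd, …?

3rd

Day 19 falls in week ⌈19/7⌉ of the month.
Days 1–7 hold the 1st Saturday, 8–14 the 2nd, 15–21 the 3rd, 22–28 the 4th, 29–31 the 5th.
19 is in the range for the 3rd.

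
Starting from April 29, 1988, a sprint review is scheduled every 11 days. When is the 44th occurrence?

The 44th occurrence is 43 intervals after the first: 43 × 11 = 473 days after April 29, 1988.
April has 30 days — 1 day to the end of April leaves 472.
From end of April to end of 1988 is 245 days (227 left).
January has 31 days (196 left).
February has 28 days (168 left).
March has 31 days (137 left).
April has 30 days (107 left).
May has 31 days (76 left).
June has 30 days (46 left).
July has 31 days (15 left).
15 days into August → August 15, 1989.

August 15, 1989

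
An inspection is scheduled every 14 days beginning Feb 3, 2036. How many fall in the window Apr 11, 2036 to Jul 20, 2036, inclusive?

8

Occurrences land 14·i days after Feb 3, 2036 for i = 0, 1, 2, …
Apr 11, 2036 is 68 days after the start; 68 ÷ 14 = 4 remainder 12; since the remainder is 12, round up to i = 5. First occurrence in the window: #6 on Apr 13, 2036 (5×14 = 70 days in).
Jul 20, 2036 is 168 days after the start; 168 ÷ 14 = 12 remainder 0. Last occurrence in the window: #13 on Jul 20, 2036.
Occurrences #6 through #13: 8 in total.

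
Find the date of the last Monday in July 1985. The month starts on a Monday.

July 1985 begins on a Monday, so the first Monday is July 1.
July 1985 has 31 days. Adding weeks: 1, 8, 15, 22, 29 — the last one ≤ 31 is the 29th.

July 29, 1985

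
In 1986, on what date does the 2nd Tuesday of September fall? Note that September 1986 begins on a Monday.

September 1986 begins on a Monday, so the first Tuesday is September 2 (1 day later).
The 2nd Tuesday is 1 weeks later: 2 + 7 = 9.

1986-09-09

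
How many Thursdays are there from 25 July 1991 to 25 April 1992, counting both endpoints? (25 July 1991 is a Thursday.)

40

25 July 1991 is a Thursday; the first Thursday on or after it is 25 July 1991.
From 25 July 1991 to 25 April 1992: 6 + 31 + 30 + 31 + 30 + 31 + 31 + 29 + 31 + 25 = 275 days (rest of July, August, September, October, November, December, January, February, March, April).
275 ÷ 7 = 39 full weeks with remainder 2, so 39 more Thursdays after the first → 40.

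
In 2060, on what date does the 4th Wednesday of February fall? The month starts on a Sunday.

25 February 2060

February 2060 begins on a Sunday, so the first Wednesday is February 4 (3 days later).
The 4th Wednesday is 3 weeks later: 4 + 21 = 25.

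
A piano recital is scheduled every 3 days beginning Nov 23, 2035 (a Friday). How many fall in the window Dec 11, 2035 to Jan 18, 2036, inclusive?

Occurrences land 3·i days after Nov 23, 2035 for i = 0, 1, 2, …
Dec 11, 2035 is 18 days after the start; 18 ÷ 3 = 6 remainder 0. First occurrence in the window: #7 on Dec 11, 2035 (6×3 = 18 days in).
Jan 18, 2036 is 56 days after the start; 56 ÷ 3 = 18 remainder 2. Last occurrence in the window: #19 on Jan 16, 2036.
Occurrences #7 through #19: 13 in total.

13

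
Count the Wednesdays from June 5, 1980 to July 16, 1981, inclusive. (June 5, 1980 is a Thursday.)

June 5, 1980 is a Thursday; the first Wednesday on or after it is June 11, 1980 (6 days later).
From June 11, 1980 to July 16, 1981: 203 + 197 = 400 days (rest of 1980, to July 16, 1981 in 1981).
400 ÷ 7 = 57 full weeks with remainder 1, so 57 more Wednesdays after the first → 58.

58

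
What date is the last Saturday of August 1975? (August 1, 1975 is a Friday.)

30 August 1975

August 1975 begins on a Friday, so the first Saturday is August 2 (1 day later).
August 1975 has 31 days. Adding weeks: 2, 9, 16, 23, 30 — the last one ≤ 31 is the 30th.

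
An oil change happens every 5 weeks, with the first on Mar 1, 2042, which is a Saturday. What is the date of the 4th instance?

The 4th occurrence is 3 intervals after the first: 3 × 35 = 105 days after Mar 1, 2042.
Mar has 31 days — 30 days to the end of Mar leaves 75.
Apr has 30 days (45 left).
May has 31 days (14 left).
14 days into Jun → Jun 14, 2042.

Jun 14, 2042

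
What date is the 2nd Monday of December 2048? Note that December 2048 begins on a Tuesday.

14 December 2048

December 2048 begins on a Tuesday, so the first Monday is December 7 (6 days later).
The 2nd Monday is 1 weeks later: 7 + 7 = 14.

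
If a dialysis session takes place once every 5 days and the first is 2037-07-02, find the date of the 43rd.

2038-01-28

The 43rd occurrence is 42 intervals after the first: 42 × 5 = 210 days after 2037-07-02.
July has 31 days — 29 days to the end of July leaves 181.
August has 31 days (150 left).
September has 30 days (120 left).
October has 31 days (89 left).
November has 30 days (59 left).
December has 31 days (28 left).
28 days into January → 2038-01-28.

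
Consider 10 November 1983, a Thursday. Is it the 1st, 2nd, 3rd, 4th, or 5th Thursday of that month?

2nd

Day 10 falls in week ⌈10/7⌉ of the month.
Days 1–7 hold the 1st Thursday, 8–14 the 2nd, 15–21 the 3rd, 22–28 the 4th, 29–31 the 5th.
10 is in the range for the 2nd.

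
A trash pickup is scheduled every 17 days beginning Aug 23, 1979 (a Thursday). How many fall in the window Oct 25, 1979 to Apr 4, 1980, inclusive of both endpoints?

Occurrences land 17·i days after Aug 23, 1979 for i = 0, 1, 2, …
Oct 25, 1979 is 63 days after the start; 63 ÷ 17 = 3 remainder 12; since the remainder is 12, round up to i = 4. First occurrence in the window: #5 on Oct 30, 1979 (4×17 = 68 days in).
Apr 4, 1980 is 225 days after the start; 225 ÷ 17 = 13 remainder 4. Last occurrence in the window: #14 on Mar 31, 1980.
Occurrences #5 through #14: 10 in total.

10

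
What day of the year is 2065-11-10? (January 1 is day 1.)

314

Days in months before November: 31 + 28 + 31 + 30 + 31 + 30 + 31 + 31 + 30 + 31 = 304.
Plus 10 days into November → day 314.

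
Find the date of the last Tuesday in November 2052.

November 2052 begins on a Friday, so the first Tuesday is November 5 (4 days later).
November 2052 has 30 days. Adding weeks: 5, 12, 19, 26 — the last one ≤ 30 is the 26th.

26 November 2052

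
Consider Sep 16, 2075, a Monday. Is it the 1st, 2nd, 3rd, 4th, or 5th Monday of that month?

Day 16 falls in week ⌈16/7⌉ of the month.
Days 1–7 hold the 1st Monday, 8–14 the 2nd, 15–21 the 3rd, 22–28 the 4th, 29–31 the 5th.
16 is in the range for the 3rd.

3rd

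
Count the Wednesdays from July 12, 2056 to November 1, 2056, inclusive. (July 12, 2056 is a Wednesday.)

July 12, 2056 is a Wednesday; the first Wednesday on or after it is July 12, 2056.
From July 12, 2056 to November 1, 2056: 19 + 31 + 30 + 31 + 1 = 112 days (rest of July, August, September, October, November).
112 ÷ 7 = 16 full weeks with remainder 0, so 16 more Wednesdays after the first → 17.

17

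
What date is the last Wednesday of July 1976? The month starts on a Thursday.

28 July 1976

July 1976 begins on a Thursday, so the first Wednesday is July 7 (6 days later).
July 1976 has 31 days. Adding weeks: 7, 14, 21, 28 — the last one ≤ 31 is the 28th.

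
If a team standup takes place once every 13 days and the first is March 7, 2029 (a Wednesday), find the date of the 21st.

November 22, 2029

The 21st occurrence is 20 intervals after the first: 20 × 13 = 260 days after March 7, 2029.
March has 31 days — 24 days to the end of March leaves 236.
April has 30 days (206 left).
May has 31 days (175 left).
June has 30 days (145 left).
July has 31 days (114 left).
August has 31 days (83 left).
September has 30 days (53 left).
October has 31 days (22 left).
22 days into November → November 22, 2029.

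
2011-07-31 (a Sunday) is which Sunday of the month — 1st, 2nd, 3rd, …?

Day 31 falls in week ⌈31/7⌉ of the month.
Days 1–7 hold the 1st Sunday, 8–14 the 2nd, 15–21 the 3rd, 22–28 the 4th, 29–31 the 5th.
31 is in the range for the 5th.

5th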